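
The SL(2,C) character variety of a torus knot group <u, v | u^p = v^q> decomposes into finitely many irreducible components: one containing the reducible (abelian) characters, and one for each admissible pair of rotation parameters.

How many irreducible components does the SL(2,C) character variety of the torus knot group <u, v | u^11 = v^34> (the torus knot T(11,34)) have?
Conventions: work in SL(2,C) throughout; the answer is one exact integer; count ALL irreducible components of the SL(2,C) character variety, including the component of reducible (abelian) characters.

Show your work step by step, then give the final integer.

Gamma = < u, v | u^11 = v^34 > (torus knot T(11,34)); the central element u^11 = v^34 acts as +I or -I in any irreducible SL(2,C) representation.
So on each irreducible component the traces are pinned: tr(u) = 2*cos(pi*alpha/11) with 1 <= alpha <= 10, tr(v) = 2*cos(pi*beta/34) with 1 <= beta <= 33.
The two central values (-1)^alpha I and (-1)^beta I must be the same matrix, so alpha and beta share a parity.
Counting: 5 odd alphas x 17 odd betas + 5 even alphas x 16 even betas = 85 + 80 = 165.
That is 165 components of irreducible characters, and with the reducible (abelian) component the total is 166.

166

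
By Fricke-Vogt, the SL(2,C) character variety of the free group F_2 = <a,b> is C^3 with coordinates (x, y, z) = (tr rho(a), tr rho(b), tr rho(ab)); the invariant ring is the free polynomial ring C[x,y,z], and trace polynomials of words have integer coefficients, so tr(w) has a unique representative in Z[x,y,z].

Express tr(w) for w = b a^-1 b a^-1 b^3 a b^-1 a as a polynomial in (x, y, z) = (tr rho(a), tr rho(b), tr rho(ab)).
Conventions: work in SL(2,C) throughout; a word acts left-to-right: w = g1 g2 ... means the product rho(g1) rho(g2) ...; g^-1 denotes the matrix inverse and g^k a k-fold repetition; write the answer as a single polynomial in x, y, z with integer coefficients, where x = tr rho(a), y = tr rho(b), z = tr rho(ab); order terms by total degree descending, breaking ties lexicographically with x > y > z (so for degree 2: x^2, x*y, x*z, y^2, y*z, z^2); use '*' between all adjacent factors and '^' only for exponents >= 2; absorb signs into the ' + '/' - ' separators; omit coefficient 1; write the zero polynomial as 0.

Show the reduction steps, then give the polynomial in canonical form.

reduce: trace(b a b) = trace(b) * trace(a b) - trace(a) = y*z - x
trace(b^2 a b) = trace(b) * trace(b a b) - trace(b a) = y^2*z - x*y - z
trace(b^3 a b) = trace(b) * trace(b^2 a b) - trace(b^2 a) = y^3*z - x*y^2 - 2*y*z + x
reduce: trace(b^5 a) = trace(b) * trace(b^3 a b) - trace(b^3 a) = y^4*z - x*y^3 - 3*y^2*z + 2*x*y + z
trace(b^2) = trace(b) * trace(b) - trace(1) = y^2 - 2
so trace(b^3) = trace(b) * trace(b^2) - trace(b) = y^3 - 3*y
so trace(b^4) = trace(b) * trace(b^3) - trace(b^2) = y^4 - 4*y^2 + 2
trace(b^5) = trace(b) * trace(b^4) - trace(b^3) = y^5 - 5*y^3 + 5*y
trace(b^4 a^2 b) = trace(a) * trace(b^5 a) - trace(b^5) = x*y^4*z - x^2*y^3 - y^5 - 3*x*y^2*z + 2*x^2*y + 5*y^3 + x*z - 5*y
reduce: trace(b a b a) = trace(a b) * trace(a b) - trace(1)   [split at repeated a] = z^2 - 2
reduce: trace(a^2 b a b) = trace(a) * trace(b a b a) - trace(b a b) = x*z^2 - y*z - x
reduce: trace(a b a) = trace(a) * trace(b a) - trace(b) = x*z - y
trace(a^2 b a) = trace(a) * trace(a b a) - trace(a b) = x^2*z - x*y - z
trace(b a^2 b a b) = trace(b) * trace(a^2 b a b) - trace(a^2 b a) = x*y*z^2 - x^2*z - y^2*z + z
reduce: trace(b a^2 b a b^2) = trace(b) * trace(b a^2 b a b) - trace(b a^2 b a) = x*y^2*z^2 - x^2*y*z - y^3*z - x*z^2 + 2*y*z + x
so trace(b^4 a^2 b a) = trace(b) * trace(b a^2 b a b^2) - trace(b a^2 b a b) = x*y^3*z^2 - x^2*y^2*z - y^4*z - 2*x*y*z^2 + x^2*z + 3*y^2*z + x*y - z
reduce: trace(b^3 a^2 b a^-1 b) = trace(b^4 a^2 b) * trace(a) - trace(b^4 a^2 b a) = x^2*y^4*z - x^3*y^3 - x*y^5 - x*y^3*z^2 - 2*x^2*y^2*z + y^4*z + 2*x^3*y + 5*x*y^3 + 2*x*y*z^2 - 3*y^2*z - 6*x*y + z
trace(a b^2 a b) = trace(b) * trace(a b a b) - trace(a b a) = y*z^2 - x*z - y
so trace(a^2) = trace(a) * trace(a) - trace(1) = x^2 - 2
trace(a b^2 a) = trace(b) * trace(a^2 b) - trace(a^2) = x*y*z - x^2 - y^2 + 2
so trace(b a b^2 a b) = trace(b) * trace(a b^2 a b) - trace(a b^2 a) = y^2*z^2 - 2*x*y*z + x^2 - 2
trace(b^2 a b^3 a) = trace(b) * trace(b a b^2 a b) - trace(b a b^2 a) = y^3*z^2 - 2*x*y^2*z + x^2*y - y*z^2 + x*z - y
so trace(b a b^3 a^2 b) = trace(a) * trace(b^2 a b^3 a) - trace(b^2 a b^3) = x*y^3*z^2 - 2*x^2*y^2*z - y^4*z + x^3*y + x*y^3 - x*y*z^2 + x^2*z + 3*y^2*z - 3*x*y - z
trace(a b a b a b) = trace(b a) * trace(b a b a) - trace(b^-1 a^-1)   [split at repeated b] = z^3 - 3*z
trace(a b a b a b^2) = trace(b) * trace(a b a b a b) - trace(a b a b a) = y*z^3 - x*z^2 - 2*y*z + x
reduce: trace(b a b a b^3 a) = trace(b) * trace(a b a b a b^2) - trace(a b a b a b) = y^2*z^3 - x*y*z^2 - 2*y^2*z - z^3 + x*y + 3*z
trace(b a b a b^2) = trace(b) * trace(b a b a b) - trace(b a b a) = y^2*z^2 - x*y*z - y^2 - z^2 + 2
reduce: trace(b a b a b^3) = trace(b) * trace(b a b a b^2) - trace(b a b a b) = y^3*z^2 - x*y^2*z - y^3 - 2*y*z^2 + x*z + 3*y
so trace(b a b^3 a^2 b a) = trace(a) * trace(b a b a b^3 a) - trace(b a b a b^3) = x*y^2*z^3 - x^2*y*z^2 - y^3*z^2 - x*y^2*z - x*z^3 + x^2*y + y^3 + 2*y*z^2 + 2*x*z - 3*y
trace(b^3 a^2 b a^-1 b a) = trace(b a b^3 a^2 b) * trace(a) - trace(b a b^3 a^2 b a) = x^2*y^3*z^2 - 2*x^3*y^2*z - x*y^4*z - x*y^2*z^3 + x^4*y + x^2*y^3 + y^3*z^2 + x^3*z + 4*x*y^2*z + x*z^3 - 4*x^2*y - y^3 - 2*y*z^2 - 3*x*z + 3*y
trace(a b a^-1 b a^-1 b^3 a) = trace(b^3 a^2 b a^-1 b) * trace(a) - trace(b^3 a^2 b a^-1 b a) = x^3*y^4*z - x^4*y^3 - x^2*y^5 - 2*x^2*y^3*z^2 + 2*x*y^4*z + x*y^2*z^3 + x^4*y + 4*x^2*y^3 + 2*x^2*y*z^2 - y^3*z^2 - x^3*z - 7*x*y^2*z - x*z^3 - 2*x^2*y + y^3 + 2*y*z^2 + 4*x*z - 3*y
so trace(b^4 a b a b) = trace(b) * trace(b^3 a b a b) - trace(b^3 a b a) = y^4*z^2 - x*y^3*z - y^4 - 3*y^2*z^2 + 2*x*y*z + 4*y^2 + z^2 - 2
trace(b^4 a b a b a) = trace(b) * trace(a b a b a b^3) - trace(a b a b a b^2) = y^3*z^3 - x*y^2*z^2 - 2*y^3*z - 2*y*z^3 + x*y^2 + x*z^2 + 5*y*z - x
trace(b^3 a b a b a^-1 b) = trace(b^4 a b a b) * trace(a) - trace(b^4 a b a b a) = x*y^4*z^2 - x^2*y^3*z - y^3*z^3 - x*y^4 - 2*x*y^2*z^2 + 2*x^2*y*z + 2*y^3*z + 2*y*z^3 + 3*x*y^2 - 5*y*z - x
reduce: trace(b a b a^2 b) = trace(a) * trace(b^2 a b a) - trace(b^2 a b) = x*y*z^2 - x^2*z - y^2*z + z
trace(a b^3 a b a) = trace(b) * trace(b a b a^2 b) - trace(b a b a^2) = x*y^2*z^2 - x^2*y*z - y^3*z - x*z^2 + 2*y*z + x
trace(b a b^3 a b a b) = trace(b) * trace(a b^3 a b a b) - trace(a b^3 a b a) = y^3*z^3 - 2*x*y^2*z^2 + x^2*y*z - y^3*z - y*z^3 + x*y^2 + x*z^2 + y*z - x
trace(a b a b a b a b) = trace(a b a b) * trace(a b a b) - trace(1)   [split at repeated a] = z^4 - 4*z^2 + 2
so trace(a b a b a b a) = trace(a) * trace(b a b a b a) - trace(b a b a b) = x*z^3 - y*z^2 - 2*x*z + y
trace(b a b a b a b a b) = trace(b) * trace(a b a b a b a b) - trace(a b a b a b a) = y*z^4 - x*z^3 - 3*y*z^2 + 2*x*z + y
trace(b a b^3 a b a b a) = trace(b) * trace(b a b a b a b a b) - trace(b a b a b a b a) = y^2*z^4 - x*y*z^3 - 3*y^2*z^2 - z^4 + 2*x*y*z + y^2 + 4*z^2 - 2
reduce: trace(b^3 a b a b a^-1 b a) = trace(b a b^3 a b a b) * trace(a) - trace(b a b^3 a b a b a) = x*y^3*z^3 - 2*x^2*y^2*z^2 - y^2*z^4 + x^3*y*z - x*y^3*z + x^2*y^2 + x^2*z^2 + 3*y^2*z^2 + z^4 - x*y*z - x^2 - y^2 - 4*z^2 + 2
trace(a b a^-1 b a^-1 b^3 a b) = trace(b^3 a b a b a^-1 b) * trace(a) - trace(b^3 a b a b a^-1 b a) = x^2*y^4*z^2 - x^3*y^3*z - 2*x*y^3*z^3 - x^2*y^4 + y^2*z^4 + x^3*y*z + 3*x*y^3*z + 2*x*y*z^3 + 2*x^2*y^2 - x^2*z^2 - 3*y^2*z^2 - z^4 - 4*x*y*z + y^2 + 4*z^2 - 2
trace(b a^-1 b a^-1 b^3 a b^-1 a) = trace(a b a^-1 b a^-1 b^3 a) * trace(b) - trace(a b a^-1 b a^-1 b^3 a b) = x^3*y^5*z - x^4*y^4 - x^2*y^6 - 3*x^2*y^4*z^2 + x^3*y^3*z + 2*x*y^5*z + 3*x*y^3*z^3 + x^4*y^2 + 5*x^2*y^4 + 2*x^2*y^2*z^2 - y^4*z^2 - y^2*z^4 - 2*x^3*y*z - 10*x*y^3*z - 3*x*y*z^3 - 4*x^2*y^2 + x^2*z^2 + y^4 + 5*y^2*z^2 + z^4 + 8*x*y*z - 4*y^2 - 4*z^2 + 2

x^3*y^5*z - x^4*y^4 - x^2*y^6 - 3*x^2*y^4*z^2 + x^3*y^3*z + 2*x*y^5*z + 3*x*y^3*z^3 + x^4*y^2 + 5*x^2*y^4 + 2*x^2*y^2*z^2 - y^4*z^2 - y^2*z^4 - 2*x^3*y*z - 10*x*y^3*z - 3*x*y*z^3 - 4*x^2*y^2 + x^2*z^2 + y^4 + 5*y^2*z^2 + z^4 + 8*x*y*z - 4*y^2 - 4*z^2 + 2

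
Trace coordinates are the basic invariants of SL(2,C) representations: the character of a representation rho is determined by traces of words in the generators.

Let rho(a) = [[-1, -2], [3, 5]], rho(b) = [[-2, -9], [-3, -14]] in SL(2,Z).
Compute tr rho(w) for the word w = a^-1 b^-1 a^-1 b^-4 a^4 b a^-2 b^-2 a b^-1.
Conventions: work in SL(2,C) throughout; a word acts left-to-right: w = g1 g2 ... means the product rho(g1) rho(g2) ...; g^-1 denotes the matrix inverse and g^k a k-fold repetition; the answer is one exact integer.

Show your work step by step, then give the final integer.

rho(a^-1) = [[5, 2], [-3, -1]]
... * rho(b^-1) = [[-14, 9], [3, -2]]  ->  [[-64, 41], [39, -25]]
... * rho(a^-1) = [[5, 2], [-3, -1]]  ->  [[-443, -169], [270, 103]]
... * rho(b^-1) = [[-14, 9], [3, -2]]  ->  [[5695, -3649], [-3471, 2224]]
... * rho(b^-1) = [[-14, 9], [3, -2]]  ->  [[-90677, 58553], [55266, -35687]]
... * rho(b^-1) = [[-14, 9], [3, -2]]  ->  [[1445137, -933199], [-880785, 568768]]
... * rho(b^-1) = [[-14, 9], [3, -2]]  ->  [[-23031515, 14872631], [14037294, -9064601]]
... * rho(a) = [[-1, -2], [3, 5]]  ->  [[67649408, 120426185], [-41231097, -73397593]]
... * rho(a) = [[-1, -2], [3, 5]]  ->  [[293629147, 466832109], [-178961682, -284525771]]
... * rho(a) = [[-1, -2], [3, 5]]  ->  [[1106867180, 1746902251], [-674615631, -1064705491]]
... * rho(a) = [[-1, -2], [3, 5]]  ->  [[4133839573, 6520776895], [-2519500842, -3974296193]]
... * rho(b) = [[-2, -9], [-3, -14]]  ->  [[-27830009831, -128495432687], [16961890263, 78315654280]]
... * rho(a^-1) = [[5, 2], [-3, -1]]  ->  [[246336248906, 72835413025], [-150137511525, -44391873754]]
... * rho(a^-1) = [[5, 2], [-3, -1]]  ->  [[1013175005455, 419837084787], [-617511936363, -255883149296]]
... * rho(b^-1) = [[-14, 9], [3, -2]]  ->  [[-12924938822009, 8278900879521], [7877517661194, -5045841128675]]
... * rho(b^-1) = [[-14, 9], [3, -2]]  ->  [[205785846146689, -132882251157123], [-125422770642741, 80989341208096]]
... * rho(a) = [[-1, -2], [3, 5]]  ->  [[-604432599618058, -1075982948078993], [368390794267029, 655792247325962]]
... * rho(b^-1) = [[-14, 9], [3, -2]]  ->  [[5234107550415833, -3287927500404536], [-3190094377760520, 2003932653751337]]
tr = 5234107550415833 + 2003932653751337 = 7238040204167170

7238040204167170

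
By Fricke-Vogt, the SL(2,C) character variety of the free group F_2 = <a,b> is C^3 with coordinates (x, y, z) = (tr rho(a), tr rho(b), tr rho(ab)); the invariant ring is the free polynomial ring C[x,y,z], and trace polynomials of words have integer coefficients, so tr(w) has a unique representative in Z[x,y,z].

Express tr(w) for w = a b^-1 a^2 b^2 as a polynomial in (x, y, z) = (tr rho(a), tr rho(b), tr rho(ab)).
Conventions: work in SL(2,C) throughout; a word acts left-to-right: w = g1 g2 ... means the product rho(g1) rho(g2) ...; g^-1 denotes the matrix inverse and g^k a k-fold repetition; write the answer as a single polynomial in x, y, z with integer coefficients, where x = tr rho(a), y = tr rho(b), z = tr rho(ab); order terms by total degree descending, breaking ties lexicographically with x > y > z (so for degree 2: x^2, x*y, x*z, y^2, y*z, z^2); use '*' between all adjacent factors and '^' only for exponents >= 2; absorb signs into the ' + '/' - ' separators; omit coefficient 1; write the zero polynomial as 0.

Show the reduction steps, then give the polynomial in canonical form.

next, tr(a^2 b) = tr(a)*tr(b a) - tr(b) = x*z - y
tr(a^2) = tr(a)*tr(a) - tr(1) = x^2 - 2
tr(b^2 a^2) = tr(b)*tr(a^2 b) - tr(a^2) = x*y*z - x^2 - y^2 + 2
and tr(b^2 a) = tr(b)*tr(a b) - tr(a) = y*z - x
tr(a^2 b^2 a) = tr(a)*tr(b^2 a^2) - tr(b^2 a) = x^2*y*z - x^3 - x*y^2 - y*z + 3*x
tr(a b a b) = tr(b a)*tr(b a) - tr(1) = z^2 - 2
next, tr(b^2 a b a) = tr(b)*tr(a b a b) - tr(a b a) = y*z^2 - x*z - y
and tr(b^2 a b) = tr(b)*tr(a b^2) - tr(a b) = y^2*z - x*y - z
tr(a^2 b^2 a b) = tr(a)*tr(b^2 a b a) - tr(b^2 a b) = x*y*z^2 - x^2*z - y^2*z + z
and tr(a b^-1 a^2 b^2) = tr(a^2 b^2 a)*tr(b) - tr(a^2 b^2 a b) = x^2*y^2*z - x^3*y - x*y^3 - x*y*z^2 + x^2*z + 3*x*y - z

x^2*y^2*z - x^3*y - x*y^3 - x*y*z^2 + x^2*z + 3*x*y - z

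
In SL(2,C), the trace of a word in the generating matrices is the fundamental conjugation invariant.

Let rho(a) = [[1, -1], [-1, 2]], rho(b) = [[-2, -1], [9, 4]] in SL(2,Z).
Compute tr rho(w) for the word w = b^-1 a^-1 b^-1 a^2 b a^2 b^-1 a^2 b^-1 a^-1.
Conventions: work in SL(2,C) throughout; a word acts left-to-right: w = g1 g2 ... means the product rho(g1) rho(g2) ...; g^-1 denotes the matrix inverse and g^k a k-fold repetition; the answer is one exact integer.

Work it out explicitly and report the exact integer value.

rho(b^-1) = [[4, 1], [-9, -2]]
... * rho(a^-1) = [[2, 1], [1, 1]]  ->  [[9, 5], [-20, -11]]
... * rho(b^-1) = [[4, 1], [-9, -2]]  ->  [[-9, -1], [19, 2]]
... * rho(a) = [[1, -1], [-1, 2]]  ->  [[-8, 7], [17, -15]]
... * rho(a) = [[1, -1], [-1, 2]]  ->  [[-15, 22], [32, -47]]
... * rho(b) = [[-2, -1], [9, 4]]  ->  [[228, 103], [-487, -220]]
... * rho(a) = [[1, -1], [-1, 2]]  ->  [[125, -22], [-267, 47]]
... * rho(a) = [[1, -1], [-1, 2]]  ->  [[147, -169], [-314, 361]]
... * rho(b^-1) = [[4, 1], [-9, -2]]  ->  [[2109, 485], [-4505, -1036]]
... * rho(a) = [[1, -1], [-1, 2]]  ->  [[1624, -1139], [-3469, 2433]]
... * rho(a) = [[1, -1], [-1, 2]]  ->  [[2763, -3902], [-5902, 8335]]
... * rho(b^-1) = [[4, 1], [-9, -2]]  ->  [[46170, 10567], [-98623, -22572]]
... * rho(a^-1) = [[2, 1], [1, 1]]  ->  [[102907, 56737], [-219818, -121195]]
tr = 102907 + -121195 = -18288

-18288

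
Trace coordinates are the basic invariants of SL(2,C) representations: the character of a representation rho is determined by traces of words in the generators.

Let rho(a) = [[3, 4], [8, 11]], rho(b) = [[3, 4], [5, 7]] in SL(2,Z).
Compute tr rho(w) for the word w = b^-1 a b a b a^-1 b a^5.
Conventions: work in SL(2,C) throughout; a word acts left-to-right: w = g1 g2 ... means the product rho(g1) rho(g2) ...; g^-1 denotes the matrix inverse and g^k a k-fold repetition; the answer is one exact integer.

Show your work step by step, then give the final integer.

rho(b^-1) = [[7, -4], [-5, 3]]
... * rho(a) = [[3, 4], [8, 11]]  ->  [[-11, -16], [9, 13]]
... * rho(b) = [[3, 4], [5, 7]]  ->  [[-113, -156], [92, 127]]
... * rho(a) = [[3, 4], [8, 11]]  ->  [[-1587, -2168], [1292, 1765]]
... * rho(b) = [[3, 4], [5, 7]]  ->  [[-15601, -21524], [12701, 17523]]
... * rho(a^-1) = [[11, -4], [-8, 3]]  ->  [[581, -2168], [-473, 1765]]
... * rho(b) = [[3, 4], [5, 7]]  ->  [[-9097, -12852], [7406, 10463]]
... * rho(a) = [[3, 4], [8, 11]]  ->  [[-130107, -177760], [105922, 144717]]
... * rho(a) = [[3, 4], [8, 11]]  ->  [[-1812401, -2475788], [1475502, 2015575]]
... * rho(a) = [[3, 4], [8, 11]]  ->  [[-25243507, -34483272], [20551106, 28073333]]
... * rho(a) = [[3, 4], [8, 11]]  ->  [[-351596697, -480290020], [286239982, 391011087]]
... * rho(a) = [[3, 4], [8, 11]]  ->  [[-4897110251, -6689577008], [3986808642, 5446081885]]
tr = -4897110251 + 5446081885 = 548971634

548971634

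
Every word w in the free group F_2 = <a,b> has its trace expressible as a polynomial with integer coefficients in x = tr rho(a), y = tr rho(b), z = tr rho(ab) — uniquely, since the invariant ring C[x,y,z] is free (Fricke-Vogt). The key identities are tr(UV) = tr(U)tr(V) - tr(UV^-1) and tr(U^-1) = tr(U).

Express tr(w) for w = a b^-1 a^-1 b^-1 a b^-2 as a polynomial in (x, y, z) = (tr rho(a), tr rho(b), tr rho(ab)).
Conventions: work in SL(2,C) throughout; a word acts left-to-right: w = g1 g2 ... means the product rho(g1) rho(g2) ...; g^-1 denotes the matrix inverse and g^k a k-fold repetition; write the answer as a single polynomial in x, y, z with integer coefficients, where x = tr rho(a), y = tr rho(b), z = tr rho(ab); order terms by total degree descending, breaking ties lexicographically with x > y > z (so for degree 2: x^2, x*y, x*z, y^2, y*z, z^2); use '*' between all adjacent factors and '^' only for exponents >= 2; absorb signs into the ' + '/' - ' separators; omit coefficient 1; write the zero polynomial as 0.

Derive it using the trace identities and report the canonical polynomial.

trace(a b^-1) = trace(a) trace(b) - trace(a b) = x*y - z
trace(b^-2 a) = trace(a b^-1) trace(b) - trace(a) = x*y^2 - y*z - x
so trace(b^-2 a b^-1) = trace(b^-2 a) trace(b) - trace(b^-2 a b) = x*y^3 - y^2*z - 2*x*y + z
reduce: trace(b^2 a) = trace(b) trace(a b) - trace(a) = y*z - x
reduce: trace(b^2) = trace(b) trace(b) - trace(1) = y^2 - 2
reduce: trace(b a^2 b) = trace(a) trace(b^2 a) - trace(b^2) = x*y*z - x^2 - y^2 + 2
reduce: trace(b a b a) = trace(a b) trace(a b) - trace(1)   [split at repeated a] = z^2 - 2
trace(b a^2 b a) = trace(a) trace(b a b a) - trace(b a b) = x*z^2 - y*z - x
trace(a b a^-1 b a) = trace(b a^2 b) trace(a) - trace(b a^2 b a) = x^2*y*z - x^3 - x*y^2 - x*z^2 + y*z + 3*x
so trace(a b a) = trace(a) trace(b a) - trace(b) = x*z - y
reduce: trace(b a b a b) = trace(b) trace(a b a b) - trace(a b a) = y*z^2 - x*z - y
trace(b a b a b a) = trace(b a b a) trace(b a) - trace(a b)   [split at repeated b] = z^3 - 3*z
trace(a b a^-1 b a b) = trace(b a b a b) trace(a) - trace(b a b a b a) = x*y*z^2 - x^2*z - z^3 - x*y + 3*z
trace(b^-1 a b a^-1 b a) = trace(a b a^-1 b a) trace(b) - trace(a b a^-1 b a b) = x^2*y^2*z - x^3*y - x*y^3 - 2*x*y*z^2 + x^2*z + y^2*z + z^3 + 4*x*y - 3*z
reduce: trace(a^-1 b a b^-2 a b) = trace(b^-1 a b a^-1 b a) trace(b) - trace(b^-1 a b a^-1 b a b) = x^2*y^3*z - x^3*y^2 - x*y^4 - 2*x*y^2*z^2 + y^3*z + y*z^3 + x^3 + 5*x*y^2 + x*z^2 - 4*y*z - 3*x
trace(a b^-2 a b^-1 a^-1 b) = trace(a^-1 b a b^-2 a) trace(b) - trace(a^-1 b a b^-2 a b) = -x^2*y^3*z + x^3*y^2 + x*y^4 + 2*x*y^2*z^2 - y^3*z - y*z^3 - x^3 - 4*x*y^2 - x*z^2 + 3*y*z + 3*x
so trace(a b^-1 a^-1 b^-1 a b^-2) = trace(a b^-2 a b^-1 a^-1) trace(b) - trace(a b^-2 a b^-1 a^-1 b) = x^2*y^3*z - x^3*y^2 - 2*x*y^2*z^2 + y*z^3 + x^3 + 2*x*y^2 + x*z^2 - 2*y*z - 3*x

x^2*y^3*z - x^3*y^2 - 2*x*y^2*z^2 + y*z^3 + x^3 + 2*x*y^2 + x*z^2 - 2*y*z - 3*x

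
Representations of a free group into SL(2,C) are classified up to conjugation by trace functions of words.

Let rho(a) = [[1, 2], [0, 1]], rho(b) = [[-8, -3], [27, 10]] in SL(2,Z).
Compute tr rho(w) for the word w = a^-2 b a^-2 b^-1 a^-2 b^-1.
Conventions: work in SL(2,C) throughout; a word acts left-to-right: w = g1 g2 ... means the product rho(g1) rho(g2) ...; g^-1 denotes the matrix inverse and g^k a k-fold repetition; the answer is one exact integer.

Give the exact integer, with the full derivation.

rho(a^-1) = [[1, -2], [0, 1]]
... * rho(a^-1) = [[1, -2], [0, 1]]  ->  [[1, -4], [0, 1]]
... * rho(b) = [[-8, -3], [27, 10]]  ->  [[-116, -43], [27, 10]]
... * rho(a^-1) = [[1, -2], [0, 1]]  ->  [[-116, 189], [27, -44]]
... * rho(a^-1) = [[1, -2], [0, 1]]  ->  [[-116, 421], [27, -98]]
... * rho(b^-1) = [[10, 3], [-27, -8]]  ->  [[-12527, -3716], [2916, 865]]
... * rho(a^-1) = [[1, -2], [0, 1]]  ->  [[-12527, 21338], [2916, -4967]]
... * rho(a^-1) = [[1, -2], [0, 1]]  ->  [[-12527, 46392], [2916, -10799]]
... * rho(b^-1) = [[10, 3], [-27, -8]]  ->  [[-1377854, -408717], [320733, 95140]]
tr = -1377854 + 95140 = -1282714

-1282714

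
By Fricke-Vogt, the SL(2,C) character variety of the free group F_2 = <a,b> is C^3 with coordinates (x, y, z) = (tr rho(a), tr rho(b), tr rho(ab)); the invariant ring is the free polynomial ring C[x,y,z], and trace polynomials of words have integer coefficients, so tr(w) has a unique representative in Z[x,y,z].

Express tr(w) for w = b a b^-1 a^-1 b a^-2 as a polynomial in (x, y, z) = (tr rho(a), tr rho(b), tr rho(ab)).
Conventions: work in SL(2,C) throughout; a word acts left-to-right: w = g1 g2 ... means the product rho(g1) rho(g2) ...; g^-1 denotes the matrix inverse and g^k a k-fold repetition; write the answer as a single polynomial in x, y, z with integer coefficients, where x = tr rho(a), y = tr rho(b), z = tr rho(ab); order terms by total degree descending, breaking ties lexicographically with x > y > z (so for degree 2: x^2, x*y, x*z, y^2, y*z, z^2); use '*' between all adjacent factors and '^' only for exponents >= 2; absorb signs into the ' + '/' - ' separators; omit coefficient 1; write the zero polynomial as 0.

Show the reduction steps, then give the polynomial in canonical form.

-x^3*y^2*z + x^4*y + x^2*y^3 + 2*x^2*y*z^2 - x^3*z - x*z^3 - 4*x^2*y - y^3 - y*z^2 + 3*x*z + 3*y

trace(b^2 a) = trace(b) trace(a b) - trace(a)   [square of b] = y*z - x
trace(b^2) = trace(b) trace(b) - trace(1)   [square of b] = y^2 - 2
trace(a b^2 a) = trace(a) trace(b^2 a) - trace(b^2)   [square of a] = x*y*z - x^2 - y^2 + 2
trace(a b a b) = trace(a b) trace(a b) - trace(1)   [split at a repeated a] = z^2 - 2
reduce: trace(a b a) = trace(a) trace(b a) - trace(b)   [square of a] = x*z - y
reduce: trace(a b^2 a b) = trace(b) trace(a b a b) - trace(a b a)   [square of b] = y*z^2 - x*z - y
trace(b^2 a b^-1 a) = trace(a b^2 a) trace(b) - trace(a b^2 a b)   [inverse elimination on b] = x*y^2*z - x^2*y - y^3 - y*z^2 + x*z + 3*y
reduce: trace(b a b^-1 a^-1 b) = trace(b^2 a b^-1) trace(a) - trace(b^2 a b^-1 a)   [inverse elimination on a] = -x*y^2*z + x^2*y + y^3 + y*z^2 - 3*y
reduce: trace(a b a b a) = trace(a) trace(b a b a) - trace(b a b)   [square of a] = x*z^2 - y*z - x
trace(a b a b a b) = trace(a b a b) trace(a b) - trace(b a)   [split at a repeated a] = z^3 - 3*z
reduce: trace(b a b a b^-1 a) = trace(a b a b a) trace(b) - trace(a b a b a b)   [inverse elimination on b] = x*y*z^2 - y^2*z - z^3 - x*y + 3*z
reduce: trace(b a b^-1 a^-1 b a) = trace(b a b a b^-1) trace(a) - trace(b a b a b^-1 a)   [inverse elimination on a] = -x*y*z^2 + x^2*z + y^2*z + z^3 - 3*z
so trace(b a b^-1 a^-1 b a^-1) = trace(b a b^-1 a^-1 b) trace(a) - trace(b a b^-1 a^-1 b a)   [inverse elimination on a] = -x^2*y^2*z + x^3*y + x*y^3 + 2*x*y*z^2 - x^2*z - y^2*z - z^3 - 3*x*y + 3*z
so trace(b a b^-1 a^-1 b a^-2) = trace(b a b^-1 a^-1 b a^-1) trace(a) - trace(b a b^-1 a^-1 b)   [inverse elimination on a] = -x^3*y^2*z + x^4*y + x^2*y^3 + 2*x^2*y*z^2 - x^3*z - x*z^3 - 4*x^2*y - y^3 - y*z^2 + 3*x*z + 3*y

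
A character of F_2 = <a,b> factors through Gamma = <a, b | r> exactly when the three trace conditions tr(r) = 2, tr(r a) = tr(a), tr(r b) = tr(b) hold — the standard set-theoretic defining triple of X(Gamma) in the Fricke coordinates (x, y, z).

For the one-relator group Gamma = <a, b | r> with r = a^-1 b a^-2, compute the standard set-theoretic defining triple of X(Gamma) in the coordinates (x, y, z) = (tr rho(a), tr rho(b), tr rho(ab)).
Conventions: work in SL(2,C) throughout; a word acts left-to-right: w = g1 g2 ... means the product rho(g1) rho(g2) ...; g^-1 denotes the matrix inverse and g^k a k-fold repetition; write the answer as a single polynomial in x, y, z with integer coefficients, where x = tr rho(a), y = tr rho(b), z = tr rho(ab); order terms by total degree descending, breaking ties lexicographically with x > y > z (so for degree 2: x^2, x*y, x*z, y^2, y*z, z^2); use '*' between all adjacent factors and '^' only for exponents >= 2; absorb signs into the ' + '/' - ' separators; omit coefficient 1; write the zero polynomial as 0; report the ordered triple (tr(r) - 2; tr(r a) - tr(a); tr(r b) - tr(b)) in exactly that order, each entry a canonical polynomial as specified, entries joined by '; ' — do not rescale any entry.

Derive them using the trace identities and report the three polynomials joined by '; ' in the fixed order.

x^3*y - x^2*z - 2*x*y + z - 2; x^2*y - x*z - x - y; x^3*y^2 - 2*x^2*y*z - x*y^2 + x*z^2 + y*z - x - y

trace(b a^-1) = trace(b)*trace(a) - trace(b a) = x*y - z
trace(a^-1 b a^-1) = trace(b a^-1)*trace(a) - trace(b) = x^2*y - x*z - y
trace(a^-1 b a^-2) = trace(a^-1 b a^-1)*trace(a) - trace(a^-1 b) = x^3*y - x^2*z - 2*x*y + z
trace(b^2) = trace(b)*trace(b) - trace(1)  (reduce the b square) = y^2 - 2
trace(b^2 a) = trace(b)*trace(a b) - trace(a)  (reduce the b square) = y*z - x
trace(b^2 a^-1) = trace(b^2)*trace(a) - trace(b^2 a)  (eliminate a^-1) = x*y^2 - y*z - x
trace(b a^-2 b) = trace(b^2 a^-1)*trace(a) - trace(b^2)  (eliminate a^-1) = x^2*y^2 - x*y*z - x^2 - y^2 + 2
trace(b a b a) = trace(a b)*trace(a b) - trace(1)  (split on a) = z^2 - 2
trace(b a b a^-1) = trace(b a b)*trace(a) - trace(b a b a)  (eliminate a^-1) = x*y*z - x^2 - z^2 + 2
trace(b a^-2 b a) = trace(b a b a^-1)*trace(a) - trace(b a b)  (eliminate a^-1) = x^2*y*z - x^3 - x*z^2 - y*z + 3*x
trace(a^-1 b a^-2 b) = trace(b a^-2 b)*trace(a) - trace(b a^-2 b a)  (eliminate a^-1) = x^3*y^2 - 2*x^2*y*z - x*y^2 + x*z^2 + y*z - x
assemble the triple (trace(r) - 2; trace(r a) - x; trace(r b) - y)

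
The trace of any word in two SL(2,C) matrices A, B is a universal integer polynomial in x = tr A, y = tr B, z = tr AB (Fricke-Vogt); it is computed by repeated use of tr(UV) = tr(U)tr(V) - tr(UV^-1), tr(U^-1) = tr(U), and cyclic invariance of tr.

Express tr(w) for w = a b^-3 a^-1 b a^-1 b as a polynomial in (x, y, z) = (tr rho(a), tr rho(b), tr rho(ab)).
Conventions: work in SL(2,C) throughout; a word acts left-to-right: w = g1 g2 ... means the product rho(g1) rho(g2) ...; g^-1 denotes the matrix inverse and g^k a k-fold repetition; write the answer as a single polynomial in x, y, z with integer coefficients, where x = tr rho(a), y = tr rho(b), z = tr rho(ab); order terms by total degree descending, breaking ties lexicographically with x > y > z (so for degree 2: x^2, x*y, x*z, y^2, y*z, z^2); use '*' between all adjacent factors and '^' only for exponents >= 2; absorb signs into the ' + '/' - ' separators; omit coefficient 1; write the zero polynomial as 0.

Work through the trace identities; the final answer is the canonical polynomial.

-x^2*y^4*z + x^3*y^3 + x*y^5 + 2*x*y^3*z^2 - y^4*z - y^2*z^3 - x^3*y - 5*x*y^3 - 2*x*y*z^2 + x^2*z + 5*y^2*z + z^3 + 4*x*y - 3*z

so tr(b^2 a) = tr(b)*tr(a b) - tr(a) = y*z - x
so tr(b^2) = tr(b)*tr(b) - tr(1) = y^2 - 2
tr(a b^2 a) = tr(a)*tr(b^2 a) - tr(b^2) = x*y*z - x^2 - y^2 + 2
reduce: tr(a b a b) = tr(b a)*tr(b a) - tr(1)   [split at repeated b] = z^2 - 2
so tr(a b a) = tr(a)*tr(b a) - tr(b) = x*z - y
reduce: tr(a b^2 a b) = tr(b)*tr(a b a b) - tr(a b a) = y*z^2 - x*z - y
reduce: tr(b a b^-1 a b) = tr(a b^2 a)*tr(b) - tr(a b^2 a b) = x*y^2*z - x^2*y - y^3 - y*z^2 + x*z + 3*y
tr(a b a b a) = tr(a)*tr(b a b a) - tr(b a b) = x*z^2 - y*z - x
so tr(a b a b a b) = tr(b a)*tr(b a b a) - tr(b^-1 a^-1)   [split at repeated b] = z^3 - 3*z
tr(b a b^-1 a b a) = tr(a b a b a)*tr(b) - tr(a b a b a b) = x*y*z^2 - y^2*z - z^3 - x*y + 3*z
tr(b a^-1 b a b^-1 a) = tr(b a b^-1 a b)*tr(a) - tr(b a b^-1 a b a) = x^2*y^2*z - x^3*y - x*y^3 - 2*x*y*z^2 + x^2*z + y^2*z + z^3 + 4*x*y - 3*z
tr(b^-1 a^-1 b a^-1 b a) = tr(b a^-1 b a b^-1)*tr(a) - tr(b a^-1 b a b^-1 a) = -x^2*y^2*z + x^3*y + x*y^3 + 2*x*y*z^2 - x^2*z - y^2*z - z^3 - 3*x*y + 3*z
so tr(b a^-1 b) = tr(b^2)*tr(a) - tr(b^2 a) = x*y^2 - y*z - x
so tr(b^-2 a^-1 b a^-1 b a) = tr(b^-1 a^-1 b a^-1 b a)*tr(b) - tr(b^-1 a^-1 b a^-1 b a b) = -x^2*y^3*z + x^3*y^2 + x*y^4 + 2*x*y^2*z^2 - x^2*y*z - y^3*z - y*z^3 - 4*x*y^2 + 4*y*z + x
so tr(a b^-3 a^-1 b a^-1 b) = tr(b^-2 a^-1 b a^-1 b a)*tr(b) - tr(b^-2 a^-1 b a^-1 b a b) = -x^2*y^4*z + x^3*y^3 + x*y^5 + 2*x*y^3*z^2 - y^4*z - y^2*z^3 - x^3*y - 5*x*y^3 - 2*x*y*z^2 + x^2*z + 5*y^2*z + z^3 + 4*x*y - 3*z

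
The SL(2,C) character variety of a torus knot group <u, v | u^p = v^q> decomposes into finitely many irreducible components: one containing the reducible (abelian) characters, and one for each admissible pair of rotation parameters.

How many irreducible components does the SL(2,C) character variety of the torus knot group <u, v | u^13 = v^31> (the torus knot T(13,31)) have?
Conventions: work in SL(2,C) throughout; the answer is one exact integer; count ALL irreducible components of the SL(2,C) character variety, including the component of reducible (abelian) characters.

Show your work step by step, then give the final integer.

Gamma = < u, v | u^13 = v^31 > (torus knot T(13,31)); the central element u^13 = v^31 acts as +I or -I in any irreducible SL(2,C) representation.
On an irreducible component, tr(u) is locked at 2*cos(pi*alpha/13) for some alpha in 1..12, and tr(v) at 2*cos(pi*beta/31) for some beta in 1..30.
Consistency of u^13 = (-1)^alpha I with v^31 = (-1)^beta I forces alpha = beta (mod 2).
count pairs: odd alpha (6 choices) x odd beta (15), plus even alpha (6) x even beta (15): 6*15 + 6*15 = 180.
That is 180 components of irreducible characters, and with the reducible (abelian) component the total is 181.

181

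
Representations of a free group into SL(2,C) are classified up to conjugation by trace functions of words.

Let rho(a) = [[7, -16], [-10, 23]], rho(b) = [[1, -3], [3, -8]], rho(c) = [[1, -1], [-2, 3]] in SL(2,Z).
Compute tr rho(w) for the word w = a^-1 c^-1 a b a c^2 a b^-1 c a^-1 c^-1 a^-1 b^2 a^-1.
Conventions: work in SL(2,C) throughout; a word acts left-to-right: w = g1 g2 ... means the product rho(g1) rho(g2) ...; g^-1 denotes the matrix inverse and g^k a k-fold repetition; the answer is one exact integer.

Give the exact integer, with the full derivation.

7818974694724

rho(a^-1) = [[23, 16], [10, 7]]
... * rho(c^-1) = [[3, 1], [2, 1]]  ->  [[101, 39], [44, 17]]
... * rho(a) = [[7, -16], [-10, 23]]  ->  [[317, -719], [138, -313]]
... * rho(b) = [[1, -3], [3, -8]]  ->  [[-1840, 4801], [-801, 2090]]
... * rho(a) = [[7, -16], [-10, 23]]  ->  [[-60890, 139863], [-26507, 60886]]
... * rho(c) = [[1, -1], [-2, 3]]  ->  [[-340616, 480479], [-148279, 209165]]
... * rho(c) = [[1, -1], [-2, 3]]  ->  [[-1301574, 1782053], [-566609, 775774]]
... * rho(a) = [[7, -16], [-10, 23]]  ->  [[-26931548, 61812403], [-11724003, 26908546]]
... * rho(b^-1) = [[-8, 3], [-3, 1]]  ->  [[30015175, -18982241], [13066386, -8263463]]
... * rho(c) = [[1, -1], [-2, 3]]  ->  [[67979657, -86961898], [29593312, -37856775]]
... * rho(a^-1) = [[23, 16], [10, 7]]  ->  [[693913131, 478941226], [302078426, 208495567]]
... * rho(c^-1) = [[3, 1], [2, 1]]  ->  [[3039621845, 1172854357], [1323226412, 510573993]]
... * rho(a^-1) = [[23, 16], [10, 7]]  ->  [[81639846005, 56843930019], [35539947406, 24745640543]]
... * rho(b) = [[1, -3], [3, -8]]  ->  [[252171636062, -699670978167], [109776869035, -304584966562]]
... * rho(b) = [[1, -3], [3, -8]]  ->  [[-1846841298439, 4840852917150], [-803978030651, 2107349125391]]
... * rho(a^-1) = [[23, 16], [10, 7]]  ->  [[5931179307403, 4336509645026], [2581996548937, 1887795387321]]
tr = 5931179307403 + 1887795387321 = 7818974694724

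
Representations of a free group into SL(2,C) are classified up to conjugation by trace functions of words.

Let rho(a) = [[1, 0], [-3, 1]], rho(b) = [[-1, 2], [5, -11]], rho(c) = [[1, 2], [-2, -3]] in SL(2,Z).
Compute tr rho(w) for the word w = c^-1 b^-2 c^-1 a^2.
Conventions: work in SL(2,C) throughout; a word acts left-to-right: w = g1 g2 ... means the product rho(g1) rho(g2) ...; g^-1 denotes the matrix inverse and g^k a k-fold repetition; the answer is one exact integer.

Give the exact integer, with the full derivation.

rho(c^-1) = [[-3, -2], [2, 1]]
... * rho(b^-1) = [[-11, -2], [-5, -1]]  ->  [[43, 8], [-27, -5]]
... * rho(b^-1) = [[-11, -2], [-5, -1]]  ->  [[-513, -94], [322, 59]]
... * rho(c^-1) = [[-3, -2], [2, 1]]  ->  [[1351, 932], [-848, -585]]
... * rho(a) = [[1, 0], [-3, 1]]  ->  [[-1445, 932], [907, -585]]
... * rho(a) = [[1, 0], [-3, 1]]  ->  [[-4241, 932], [2662, -585]]
tr = -4241 + -585 = -4826

-4826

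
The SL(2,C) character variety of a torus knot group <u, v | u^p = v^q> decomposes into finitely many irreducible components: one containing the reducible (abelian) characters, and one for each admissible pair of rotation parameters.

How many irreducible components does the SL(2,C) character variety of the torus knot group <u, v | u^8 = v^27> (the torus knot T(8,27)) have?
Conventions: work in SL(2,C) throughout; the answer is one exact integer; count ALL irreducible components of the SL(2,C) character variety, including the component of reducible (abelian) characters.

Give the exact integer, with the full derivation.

In the torus knot group T(8,27), u^8 = v^27 is central, so an irreducible representation sends it to +I or -I (Schur).
On an irreducible component, tr(u) is locked at 2*cos(pi*alpha/8) for some alpha in 1..7, and tr(v) at 2*cos(pi*beta/27) for some beta in 1..26.
The two central values (-1)^alpha I and (-1)^beta I must be the same matrix, so alpha and beta share a parity.
Counting: 4 odd alphas x 13 odd betas + 3 even alphas x 13 even betas = 52 + 39 = 91.
components with irreducible characters: 91; plus the single component of reducible (abelian) characters: total 92.

92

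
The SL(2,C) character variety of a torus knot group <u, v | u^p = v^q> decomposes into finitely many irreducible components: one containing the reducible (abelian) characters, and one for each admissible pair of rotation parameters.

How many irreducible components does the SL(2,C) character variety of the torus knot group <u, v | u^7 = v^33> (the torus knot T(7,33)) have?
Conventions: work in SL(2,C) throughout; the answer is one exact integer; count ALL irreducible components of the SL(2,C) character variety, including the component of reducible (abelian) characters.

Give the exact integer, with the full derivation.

97

For T(7,33): irreducibility forces the central element u^7 = v^33 to one of +I, -I.
On an irreducible component, tr(u) is locked at 2*cos(pi*alpha/7) for some alpha in 1..6, and tr(v) at 2*cos(pi*beta/33) for some beta in 1..32.
The two central values (-1)^alpha I and (-1)^beta I must be the same matrix, so alpha and beta share a parity.
Counting: 3 odd alphas x 16 odd betas + 3 even alphas x 16 even betas = 48 + 48 = 96.
components with irreducible characters: 96; plus the single component of reducible (abelian) characters: total 97.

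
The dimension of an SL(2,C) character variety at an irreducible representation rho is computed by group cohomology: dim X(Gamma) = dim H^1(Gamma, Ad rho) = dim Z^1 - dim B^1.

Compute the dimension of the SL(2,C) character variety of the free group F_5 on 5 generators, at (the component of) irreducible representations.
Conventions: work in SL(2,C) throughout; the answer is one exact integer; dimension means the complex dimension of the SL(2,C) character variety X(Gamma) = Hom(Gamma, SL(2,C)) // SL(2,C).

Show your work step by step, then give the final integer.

Here Gamma is free of rank 5 — no relator constrains a cocycle.
So Z^1 = (sl_2)^5 in full: dim Z^1 = 15.
At an irreducible rho the centralizer of the image in sl_2 is 0, so the coboundary map sl_2 -> Z^1 is injective: dim B^1 = 3.
Therefore dim X = 15 - 3 = 12.

12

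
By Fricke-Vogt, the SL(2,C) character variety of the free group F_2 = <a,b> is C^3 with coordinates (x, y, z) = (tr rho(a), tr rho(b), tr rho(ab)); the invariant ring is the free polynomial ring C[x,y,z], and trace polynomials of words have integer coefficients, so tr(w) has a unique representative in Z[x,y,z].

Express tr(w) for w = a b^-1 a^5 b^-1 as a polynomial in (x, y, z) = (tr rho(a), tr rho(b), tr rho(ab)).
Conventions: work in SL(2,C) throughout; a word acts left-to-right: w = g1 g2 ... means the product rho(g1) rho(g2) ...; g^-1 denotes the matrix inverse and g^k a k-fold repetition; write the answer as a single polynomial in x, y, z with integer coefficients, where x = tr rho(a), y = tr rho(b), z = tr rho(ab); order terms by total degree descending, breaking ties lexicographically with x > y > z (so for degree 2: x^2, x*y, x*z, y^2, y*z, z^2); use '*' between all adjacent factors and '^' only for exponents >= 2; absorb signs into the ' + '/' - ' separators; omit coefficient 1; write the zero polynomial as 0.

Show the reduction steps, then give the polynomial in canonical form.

so tr(a^2) = tr(a) * tr(a) - tr(1) = x^2 - 2
tr(a^3) = tr(a) * tr(a^2) - tr(a) = x^3 - 3*x
tr(a^4) = tr(a) * tr(a^3) - tr(a^2) = x^4 - 4*x^2 + 2
so tr(a^5) = tr(a) * tr(a^4) - tr(a^3) = x^5 - 5*x^3 + 5*x
reduce: tr(a^6) = tr(a) * tr(a^5) - tr(a^4) = x^6 - 6*x^4 + 9*x^2 - 2
tr(b a^2) = tr(a) * tr(b a) - tr(b) = x*z - y
tr(b a^3) = tr(a) * tr(b a^2) - tr(b a) = x^2*z - x*y - z
tr(a^2 b a^2) = tr(a) * tr(b a^3) - tr(b a^2) = x^3*z - x^2*y - 2*x*z + y
reduce: tr(a^3 b a^2) = tr(a) * tr(a^2 b a^2) - tr(a^2 b a) = x^4*z - x^3*y - 3*x^2*z + 2*x*y + z
reduce: tr(a^6 b) = tr(a) * tr(a^3 b a^2) - tr(a^3 b a) = x^5*z - x^4*y - 4*x^3*z + 3*x^2*y + 3*x*z - y
tr(a^5 b^-1 a) = tr(a^6) * tr(b) - tr(a^6 b) = x^6*y - x^5*z - 5*x^4*y + 4*x^3*z + 6*x^2*y - 3*x*z - y
tr(b a b a) = tr(b a) * tr(b a) - tr(1)   [split at repeated b] = z^2 - 2
so tr(b a b) = tr(b) * tr(a b) - tr(a) = y*z - x
tr(a b a b a) = tr(a) * tr(b a b a) - tr(b a b) = x*z^2 - y*z - x
tr(a b a b a^2) = tr(a) * tr(a b a b a) - tr(a b a b) = x^2*z^2 - x*y*z - x^2 - z^2 + 2
so tr(a^2 b a b a^2) = tr(a) * tr(a b a b a^2) - tr(a b a b a) = x^3*z^2 - x^2*y*z - x^3 - 2*x*z^2 + y*z + 3*x
reduce: tr(a b a^5 b) = tr(a) * tr(a^2 b a b a^2) - tr(a^2 b a b a) = x^4*z^2 - x^3*y*z - x^4 - 3*x^2*z^2 + 2*x*y*z + 4*x^2 + z^2 - 2
tr(a^5 b^-1 a b) = tr(a b a^5) * tr(b) - tr(a b a^5 b) = x^5*y*z - x^4*y^2 - x^4*z^2 - 3*x^3*y*z + x^4 + 3*x^2*y^2 + 3*x^2*z^2 + x*y*z - 4*x^2 - y^2 - z^2 + 2
tr(a b^-1 a^5 b^-1) = tr(a^5 b^-1 a) * tr(b) - tr(a^5 b^-1 a b) = x^6*y^2 - 2*x^5*y*z - 4*x^4*y^2 + x^4*z^2 + 7*x^3*y*z - x^4 + 3*x^2*y^2 - 3*x^2*z^2 - 4*x*y*z + 4*x^2 + z^2 - 2

x^6*y^2 - 2*x^5*y*z - 4*x^4*y^2 + x^4*z^2 + 7*x^3*y*z - x^4 + 3*x^2*y^2 - 3*x^2*z^2 - 4*x*y*z + 4*x^2 + z^2 - 2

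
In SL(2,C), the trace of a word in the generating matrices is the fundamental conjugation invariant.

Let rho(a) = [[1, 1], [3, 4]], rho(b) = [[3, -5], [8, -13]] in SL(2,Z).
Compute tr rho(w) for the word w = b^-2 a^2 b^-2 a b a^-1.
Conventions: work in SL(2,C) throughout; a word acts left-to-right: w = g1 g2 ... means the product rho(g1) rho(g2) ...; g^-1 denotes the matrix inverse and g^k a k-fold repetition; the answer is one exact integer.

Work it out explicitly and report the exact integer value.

rho(b^-1) = [[-13, 5], [-8, 3]]
... * rho(b^-1) = [[-13, 5], [-8, 3]]  ->  [[129, -50], [80, -31]]
... * rho(a) = [[1, 1], [3, 4]]  ->  [[-21, -71], [-13, -44]]
... * rho(a) = [[1, 1], [3, 4]]  ->  [[-234, -305], [-145, -189]]
... * rho(b^-1) = [[-13, 5], [-8, 3]]  ->  [[5482, -2085], [3397, -1292]]
... * rho(b^-1) = [[-13, 5], [-8, 3]]  ->  [[-54586, 21155], [-33825, 13109]]
... * rho(a) = [[1, 1], [3, 4]]  ->  [[8879, 30034], [5502, 18611]]
... * rho(b) = [[3, -5], [8, -13]]  ->  [[266909, -434837], [165394, -269453]]
... * rho(a^-1) = [[4, -1], [-3, 1]]  ->  [[2372147, -701746], [1469935, -434847]]
tr = 2372147 + -434847 = 1937300

1937300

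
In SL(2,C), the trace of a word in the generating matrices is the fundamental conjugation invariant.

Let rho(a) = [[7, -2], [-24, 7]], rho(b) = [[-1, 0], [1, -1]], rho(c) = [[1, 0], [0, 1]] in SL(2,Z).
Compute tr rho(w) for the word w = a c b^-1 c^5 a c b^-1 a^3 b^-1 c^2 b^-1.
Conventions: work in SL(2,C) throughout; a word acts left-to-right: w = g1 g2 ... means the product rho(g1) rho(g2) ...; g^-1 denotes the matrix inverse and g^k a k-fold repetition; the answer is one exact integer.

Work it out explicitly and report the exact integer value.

rho(a) = [[7, -2], [-24, 7]]
... * rho(c) = [[1, 0], [0, 1]]  ->  [[7, -2], [-24, 7]]
... * rho(b^-1) = [[-1, 0], [-1, -1]]  ->  [[-5, 2], [17, -7]]
... * rho(c) = [[1, 0], [0, 1]]  ->  [[-5, 2], [17, -7]]
... * rho(c) = [[1, 0], [0, 1]]  ->  [[-5, 2], [17, -7]]
... * rho(c) = [[1, 0], [0, 1]]  ->  [[-5, 2], [17, -7]]
... * rho(c) = [[1, 0], [0, 1]]  ->  [[-5, 2], [17, -7]]
... * rho(c) = [[1, 0], [0, 1]]  ->  [[-5, 2], [17, -7]]
... * rho(a) = [[7, -2], [-24, 7]]  ->  [[-83, 24], [287, -83]]
... * rho(c) = [[1, 0], [0, 1]]  ->  [[-83, 24], [287, -83]]
... * rho(b^-1) = [[-1, 0], [-1, -1]]  ->  [[59, -24], [-204, 83]]
... * rho(a) = [[7, -2], [-24, 7]]  ->  [[989, -286], [-3420, 989]]
... * rho(a) = [[7, -2], [-24, 7]]  ->  [[13787, -3980], [-47676, 13763]]
... * rho(a) = [[7, -2], [-24, 7]]  ->  [[192029, -55434], [-664044, 191693]]
... * rho(b^-1) = [[-1, 0], [-1, -1]]  ->  [[-136595, 55434], [472351, -191693]]
... * rho(c) = [[1, 0], [0, 1]]  ->  [[-136595, 55434], [472351, -191693]]
... * rho(c) = [[1, 0], [0, 1]]  ->  [[-136595, 55434], [472351, -191693]]
... * rho(b^-1) = [[-1, 0], [-1, -1]]  ->  [[81161, -55434], [-280658, 191693]]
tr = 81161 + 191693 = 272854

272854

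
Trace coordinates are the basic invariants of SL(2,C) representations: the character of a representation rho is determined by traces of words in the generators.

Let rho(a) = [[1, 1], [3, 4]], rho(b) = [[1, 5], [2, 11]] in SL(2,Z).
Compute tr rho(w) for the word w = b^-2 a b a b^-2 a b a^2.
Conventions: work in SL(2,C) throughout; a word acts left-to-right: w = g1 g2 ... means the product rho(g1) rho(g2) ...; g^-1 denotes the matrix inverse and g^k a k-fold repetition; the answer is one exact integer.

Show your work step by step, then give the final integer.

rho(b^-1) = [[11, -5], [-2, 1]]
... * rho(b^-1) = [[11, -5], [-2, 1]]  ->  [[131, -60], [-24, 11]]
... * rho(a) = [[1, 1], [3, 4]]  ->  [[-49, -109], [9, 20]]
... * rho(b) = [[1, 5], [2, 11]]  ->  [[-267, -1444], [49, 265]]
... * rho(a) = [[1, 1], [3, 4]]  ->  [[-4599, -6043], [844, 1109]]
... * rho(b^-1) = [[11, -5], [-2, 1]]  ->  [[-38503, 16952], [7066, -3111]]
... * rho(b^-1) = [[11, -5], [-2, 1]]  ->  [[-457437, 209467], [83948, -38441]]
... * rho(a) = [[1, 1], [3, 4]]  ->  [[170964, 380431], [-31375, -69816]]
... * rho(b) = [[1, 5], [2, 11]]  ->  [[931826, 5039561], [-171007, -924851]]
... * rho(a) = [[1, 1], [3, 4]]  ->  [[16050509, 21090070], [-2945560, -3870411]]
... * rho(a) = [[1, 1], [3, 4]]  ->  [[79320719, 100410789], [-14556793, -18427204]]
tr = 79320719 + -18427204 = 60893515

60893515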